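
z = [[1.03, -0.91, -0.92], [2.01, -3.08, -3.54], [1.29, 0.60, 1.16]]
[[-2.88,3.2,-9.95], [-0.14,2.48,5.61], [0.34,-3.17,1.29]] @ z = [[-9.37, -13.21, -20.22], [12.08, -4.15, -2.14], [-4.36, 10.23, 12.41]]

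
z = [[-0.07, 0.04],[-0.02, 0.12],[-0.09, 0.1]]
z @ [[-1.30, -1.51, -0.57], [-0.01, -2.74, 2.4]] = [[0.09, -0.0, 0.14], [0.02, -0.30, 0.3], [0.12, -0.14, 0.29]]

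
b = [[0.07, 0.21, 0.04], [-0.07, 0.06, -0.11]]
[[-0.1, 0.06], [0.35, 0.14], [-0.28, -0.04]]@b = [[-0.01, -0.02, -0.01], [0.01, 0.08, -0.00], [-0.02, -0.06, -0.01]]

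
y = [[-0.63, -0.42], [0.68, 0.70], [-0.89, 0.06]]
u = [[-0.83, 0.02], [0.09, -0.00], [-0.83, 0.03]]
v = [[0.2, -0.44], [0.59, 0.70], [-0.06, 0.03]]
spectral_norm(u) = 1.18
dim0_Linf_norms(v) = [0.59, 0.7]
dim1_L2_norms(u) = [0.83, 0.09, 0.83]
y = u + v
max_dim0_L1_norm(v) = 1.17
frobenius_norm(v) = 1.04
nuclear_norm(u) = 1.19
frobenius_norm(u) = 1.18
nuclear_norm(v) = 1.37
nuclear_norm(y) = 1.98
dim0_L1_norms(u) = [1.75, 0.05]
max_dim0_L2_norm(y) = 1.29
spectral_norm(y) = 1.42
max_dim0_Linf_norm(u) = 0.83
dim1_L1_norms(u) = [0.85, 0.09, 0.86]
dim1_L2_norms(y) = [0.76, 0.98, 0.89]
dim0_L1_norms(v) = [0.85, 1.17]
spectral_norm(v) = 0.94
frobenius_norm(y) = 1.52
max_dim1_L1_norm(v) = 1.29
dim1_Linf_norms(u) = [0.83, 0.09, 0.83]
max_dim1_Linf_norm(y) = 0.89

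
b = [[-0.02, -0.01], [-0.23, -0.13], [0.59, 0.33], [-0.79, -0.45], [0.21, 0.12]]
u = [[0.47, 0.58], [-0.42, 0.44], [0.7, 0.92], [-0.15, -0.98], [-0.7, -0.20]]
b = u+[[-0.49, -0.59], [0.19, -0.57], [-0.11, -0.59], [-0.64, 0.53], [0.91, 0.32]]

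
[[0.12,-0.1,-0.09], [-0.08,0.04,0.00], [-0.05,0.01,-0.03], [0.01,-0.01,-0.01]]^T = [[0.12, -0.08, -0.05, 0.01], [-0.10, 0.04, 0.01, -0.01], [-0.09, 0.00, -0.03, -0.01]]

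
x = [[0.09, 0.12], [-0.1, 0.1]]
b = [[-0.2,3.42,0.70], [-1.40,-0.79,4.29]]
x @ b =[[-0.19, 0.21, 0.58], [-0.12, -0.42, 0.36]]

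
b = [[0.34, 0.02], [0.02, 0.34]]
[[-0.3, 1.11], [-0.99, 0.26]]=b @ [[-0.72,  3.23], [-2.86,  0.58]]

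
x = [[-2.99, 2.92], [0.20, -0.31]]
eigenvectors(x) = [[-1.0, -0.71], [0.07, -0.70]]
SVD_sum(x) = [[-2.99, 2.93], [0.26, -0.25]] + [[-0.00, -0.01], [-0.06, -0.06]]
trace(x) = -3.30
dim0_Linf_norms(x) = [2.99, 2.92]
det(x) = 0.34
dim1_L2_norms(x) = [4.18, 0.37]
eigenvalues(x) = [-3.19, -0.11]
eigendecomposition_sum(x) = [[-2.98, 3.02], [0.21, -0.21]] + [[-0.01, -0.1], [-0.01, -0.1]]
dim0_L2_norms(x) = [3.0, 2.94]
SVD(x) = [[-1.0, 0.09], [0.09, 1.00]] @ diag([4.194748829782538, 0.08174506124548497]) @ [[0.71, -0.7], [-0.7, -0.71]]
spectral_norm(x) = 4.19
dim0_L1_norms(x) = [3.19, 3.23]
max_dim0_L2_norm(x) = 3.0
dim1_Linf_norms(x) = [2.99, 0.31]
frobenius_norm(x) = 4.20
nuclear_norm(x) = 4.28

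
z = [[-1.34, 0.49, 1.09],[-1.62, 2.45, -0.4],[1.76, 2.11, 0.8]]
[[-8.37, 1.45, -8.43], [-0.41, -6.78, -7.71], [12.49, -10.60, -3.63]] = z@[[5.05,-1.81,2.35], [2.73,-3.83,-2.22], [-2.7,0.83,-3.85]]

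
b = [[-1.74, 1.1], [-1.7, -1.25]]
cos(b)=[[-0.17, 1.46], [-2.25, 0.48]]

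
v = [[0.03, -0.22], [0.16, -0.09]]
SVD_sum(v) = [[0.10, -0.19], [0.07, -0.14]] + [[-0.07,-0.03],  [0.09,0.05]]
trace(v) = -0.06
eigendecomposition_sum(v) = [[0.02+0.09j, (-0.11-0.02j)], [0.08+0.01j, -0.04+0.08j]] + [[0.02-0.09j,-0.11+0.02j], [0.08-0.01j,-0.04-0.08j]]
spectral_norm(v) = 0.26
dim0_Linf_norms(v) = [0.16, 0.22]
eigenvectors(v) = [[(0.76+0j), (0.76-0j)],[(0.21-0.61j), (0.21+0.61j)]]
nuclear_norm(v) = 0.38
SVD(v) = [[-0.81, -0.59], [-0.59, 0.81]] @ diag([0.25943587994170714, 0.12527180129171978]) @ [[-0.46,0.89], [0.89,0.46]]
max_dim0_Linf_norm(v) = 0.22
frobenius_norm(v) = 0.29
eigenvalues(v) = [(-0.03+0.18j), (-0.03-0.18j)]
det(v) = 0.03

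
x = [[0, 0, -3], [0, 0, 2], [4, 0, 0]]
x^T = [[0, 0, 4], [0, 0, 0], [-3, 2, 0]]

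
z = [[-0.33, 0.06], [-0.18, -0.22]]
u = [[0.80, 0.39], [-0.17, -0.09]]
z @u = [[-0.27, -0.13], [-0.11, -0.05]]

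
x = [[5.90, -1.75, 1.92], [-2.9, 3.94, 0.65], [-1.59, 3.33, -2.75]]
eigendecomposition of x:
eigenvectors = [[0.62, -0.29, -0.24], [-0.70, -0.87, -0.19], [-0.35, -0.4, 0.95]]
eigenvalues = [6.81, 3.29, -3.01]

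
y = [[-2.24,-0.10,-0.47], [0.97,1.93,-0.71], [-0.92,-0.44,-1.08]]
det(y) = 4.56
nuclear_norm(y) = 5.62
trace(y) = -1.39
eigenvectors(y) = [[0.01, -0.85, -0.33], [-0.99, 0.1, 0.34], [0.14, -0.51, 0.88]]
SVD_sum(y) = [[-1.80, -0.97, -0.25], [1.46, 0.79, 0.2], [-1.0, -0.54, -0.14]] + [[-0.28,0.66,-0.55], [-0.47,1.12,-0.94], [-0.19,0.45,-0.38]] + [[-0.16, 0.21, 0.33], [-0.01, 0.02, 0.03], [0.27, -0.36, -0.56]]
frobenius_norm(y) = 3.55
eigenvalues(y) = [2.02, -2.51, -0.9]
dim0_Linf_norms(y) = [2.24, 1.93, 1.08]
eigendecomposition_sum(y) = [[-0.00,-0.02,0.0],[0.56,1.95,-0.53],[-0.08,-0.27,0.07]] + [[-2.08, -0.12, -0.74], [0.25, 0.01, 0.09], [-1.26, -0.07, -0.45]] + [[-0.16, 0.04, 0.27], [0.16, -0.04, -0.27], [0.42, -0.10, -0.71]]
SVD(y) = [[-0.71, -0.48, -0.51], [0.58, -0.81, -0.05], [-0.40, -0.33, 0.86]] @ diag([2.888567538502952, 1.8932009294653525, 0.8347261923400512]) @ [[0.87, 0.47, 0.12], [0.31, -0.73, 0.61], [0.38, -0.50, -0.78]]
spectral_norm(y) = 2.89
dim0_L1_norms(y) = [4.13, 2.47, 2.26]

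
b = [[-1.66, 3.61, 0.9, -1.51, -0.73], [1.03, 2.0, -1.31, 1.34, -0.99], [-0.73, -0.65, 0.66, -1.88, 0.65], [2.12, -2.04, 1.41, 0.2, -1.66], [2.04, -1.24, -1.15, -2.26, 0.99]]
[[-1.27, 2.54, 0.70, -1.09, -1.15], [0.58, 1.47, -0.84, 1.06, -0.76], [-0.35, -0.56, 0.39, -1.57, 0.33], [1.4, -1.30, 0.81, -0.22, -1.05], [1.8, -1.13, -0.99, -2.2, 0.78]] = b@[[0.72,-0.03,-0.05,-0.08,0.06], [-0.03,0.69,0.02,0.05,-0.08], [-0.05,0.02,0.67,0.04,-0.00], [-0.08,0.05,0.04,0.90,0.11], [0.06,-0.08,-0.0,0.11,0.82]]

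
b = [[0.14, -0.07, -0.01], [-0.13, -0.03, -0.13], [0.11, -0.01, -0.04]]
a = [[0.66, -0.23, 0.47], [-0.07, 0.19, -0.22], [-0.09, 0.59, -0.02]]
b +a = [[0.80, -0.30, 0.46], [-0.20, 0.16, -0.35], [0.02, 0.58, -0.06]]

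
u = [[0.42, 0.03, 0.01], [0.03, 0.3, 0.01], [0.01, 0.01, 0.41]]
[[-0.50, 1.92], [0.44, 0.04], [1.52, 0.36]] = u @ [[-1.38, 4.59], [1.47, -0.35], [3.71, 0.77]]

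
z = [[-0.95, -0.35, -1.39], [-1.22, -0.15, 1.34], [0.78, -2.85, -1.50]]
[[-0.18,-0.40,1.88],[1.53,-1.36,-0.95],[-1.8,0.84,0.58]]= z@[[-0.67, 0.80, -0.46],[0.16, 0.07, 0.25],[0.55, -0.28, -1.1]]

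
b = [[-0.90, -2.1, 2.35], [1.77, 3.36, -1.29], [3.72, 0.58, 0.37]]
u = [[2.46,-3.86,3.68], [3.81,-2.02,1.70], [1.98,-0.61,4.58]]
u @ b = [[4.64,-16.0,12.12], [-0.68,-13.80,12.19], [14.18,-3.55,7.13]]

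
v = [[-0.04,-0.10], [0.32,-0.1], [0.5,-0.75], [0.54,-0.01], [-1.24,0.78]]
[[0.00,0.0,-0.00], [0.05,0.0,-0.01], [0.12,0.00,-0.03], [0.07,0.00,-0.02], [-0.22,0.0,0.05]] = v @ [[0.13, -0.0, -0.03], [-0.07, 0.0, 0.02]]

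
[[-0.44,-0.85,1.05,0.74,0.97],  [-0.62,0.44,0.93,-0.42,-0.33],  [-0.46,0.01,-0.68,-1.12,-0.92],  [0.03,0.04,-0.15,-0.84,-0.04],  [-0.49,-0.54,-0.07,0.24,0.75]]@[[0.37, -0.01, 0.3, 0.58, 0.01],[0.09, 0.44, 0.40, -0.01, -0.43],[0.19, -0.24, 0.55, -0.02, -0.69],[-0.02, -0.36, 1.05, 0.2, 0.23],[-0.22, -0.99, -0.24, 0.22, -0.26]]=[[-0.27, -1.85, 0.65, 0.09, -0.45], [0.07, 0.45, 0.14, -0.54, -0.85], [-0.07, 1.49, -1.46, -0.68, 0.44], [0.01, 0.4, -0.93, -0.16, -0.1], [-0.41, -1.04, -0.33, -0.06, 0.14]]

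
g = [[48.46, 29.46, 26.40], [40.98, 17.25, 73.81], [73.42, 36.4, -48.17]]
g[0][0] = 48.46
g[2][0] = 73.42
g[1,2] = 73.81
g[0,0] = 48.46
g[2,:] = [73.42, 36.4, -48.17]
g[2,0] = 73.42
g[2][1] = 36.4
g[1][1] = 17.25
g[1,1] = 17.25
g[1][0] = 40.98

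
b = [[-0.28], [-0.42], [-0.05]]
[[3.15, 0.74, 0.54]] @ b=[[-1.22]]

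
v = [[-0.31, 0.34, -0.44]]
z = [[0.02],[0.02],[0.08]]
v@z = [[-0.03]]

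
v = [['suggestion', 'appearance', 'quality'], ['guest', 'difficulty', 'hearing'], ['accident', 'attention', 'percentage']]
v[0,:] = ['suggestion', 'appearance', 'quality']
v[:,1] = ['appearance', 'difficulty', 'attention']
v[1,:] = ['guest', 'difficulty', 'hearing']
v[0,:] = ['suggestion', 'appearance', 'quality']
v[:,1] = ['appearance', 'difficulty', 'attention']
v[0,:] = ['suggestion', 'appearance', 'quality']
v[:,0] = ['suggestion', 'guest', 'accident']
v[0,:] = ['suggestion', 'appearance', 'quality']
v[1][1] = 'difficulty'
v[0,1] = 'appearance'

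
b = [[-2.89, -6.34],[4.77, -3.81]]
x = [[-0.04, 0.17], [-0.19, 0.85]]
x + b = [[-2.93, -6.17], [4.58, -2.96]]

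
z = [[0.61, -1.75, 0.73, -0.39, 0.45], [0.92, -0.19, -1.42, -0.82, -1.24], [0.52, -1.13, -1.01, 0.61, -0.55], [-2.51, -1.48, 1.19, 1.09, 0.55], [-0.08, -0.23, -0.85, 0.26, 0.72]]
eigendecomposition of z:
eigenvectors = [[(0.27+0j), (0.44+0j), (0.18-0.44j), 0.18+0.44j, -0.17+0.00j], [0.65+0.00j, (0.58+0j), -0.39+0.11j, (-0.39-0.11j), (0.14+0j)], [(0.62+0j), 0.36+0.00j, 0.24-0.23j, (0.24+0.23j), (-0.46+0j)], [0.25+0.00j, 0.57+0.00j, (0.69+0j), 0.69-0.00j, (-0.58+0j)], [(0.24+0j), 0.15+0.00j, 0.12+0.08j, 0.12-0.08j, (0.64+0j)]]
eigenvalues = [(-1.94+0j), (-1.48+0j), (1.78+1j), (1.78-1j), (1.07+0j)]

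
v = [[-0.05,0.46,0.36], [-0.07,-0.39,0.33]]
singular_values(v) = [0.61, 0.49]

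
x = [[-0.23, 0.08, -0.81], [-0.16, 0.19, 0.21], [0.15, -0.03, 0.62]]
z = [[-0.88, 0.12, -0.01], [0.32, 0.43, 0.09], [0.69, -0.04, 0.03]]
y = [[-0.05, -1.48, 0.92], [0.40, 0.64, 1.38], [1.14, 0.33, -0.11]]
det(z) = -0.01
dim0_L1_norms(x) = [0.54, 0.3, 1.64]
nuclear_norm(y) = 4.43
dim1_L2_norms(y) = [1.74, 1.57, 1.19]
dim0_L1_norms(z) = [1.89, 0.59, 0.13]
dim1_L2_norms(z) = [0.89, 0.54, 0.69]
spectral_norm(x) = 1.07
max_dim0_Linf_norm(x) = 0.81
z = x @ y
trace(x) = 0.58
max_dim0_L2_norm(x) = 1.04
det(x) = 0.00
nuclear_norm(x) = 1.36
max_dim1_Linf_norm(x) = 0.81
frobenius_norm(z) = 1.25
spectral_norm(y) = 1.81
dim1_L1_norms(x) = [1.12, 0.56, 0.8]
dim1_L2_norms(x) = [0.85, 0.33, 0.64]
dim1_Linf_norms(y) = [1.48, 1.38, 1.14]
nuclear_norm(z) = 1.63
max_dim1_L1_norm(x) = 1.12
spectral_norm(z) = 1.16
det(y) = -2.92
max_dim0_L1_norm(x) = 1.64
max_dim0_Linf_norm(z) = 0.88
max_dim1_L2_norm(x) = 0.85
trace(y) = 0.48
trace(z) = -0.42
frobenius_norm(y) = 2.63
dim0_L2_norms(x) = [0.32, 0.21, 1.04]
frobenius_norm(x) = 1.11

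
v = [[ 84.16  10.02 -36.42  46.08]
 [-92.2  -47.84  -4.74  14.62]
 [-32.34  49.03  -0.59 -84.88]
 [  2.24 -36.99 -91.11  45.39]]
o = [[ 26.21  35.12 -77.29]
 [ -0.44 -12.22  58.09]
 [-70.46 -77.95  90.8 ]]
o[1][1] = -12.22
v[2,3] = -84.88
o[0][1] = 35.12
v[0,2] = -36.42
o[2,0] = -70.46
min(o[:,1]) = -77.95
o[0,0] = 26.21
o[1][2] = 58.09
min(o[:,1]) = -77.95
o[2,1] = -77.95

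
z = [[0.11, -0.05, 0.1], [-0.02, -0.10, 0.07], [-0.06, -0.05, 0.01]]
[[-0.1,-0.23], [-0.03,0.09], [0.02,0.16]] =z @ [[-1.21, -1.50], [1.27, -1.63], [0.97, -1.47]]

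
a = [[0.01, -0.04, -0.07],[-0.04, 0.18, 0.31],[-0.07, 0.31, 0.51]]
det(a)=-0.000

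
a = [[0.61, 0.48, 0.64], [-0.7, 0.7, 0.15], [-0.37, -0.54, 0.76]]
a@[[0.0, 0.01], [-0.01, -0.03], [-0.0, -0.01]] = [[-0.00, -0.01], [-0.01, -0.03], [0.01, 0.0]]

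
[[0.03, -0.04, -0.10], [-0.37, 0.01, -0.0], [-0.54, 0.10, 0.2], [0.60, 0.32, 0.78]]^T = [[0.03, -0.37, -0.54, 0.6], [-0.04, 0.01, 0.10, 0.32], [-0.10, -0.0, 0.2, 0.78]]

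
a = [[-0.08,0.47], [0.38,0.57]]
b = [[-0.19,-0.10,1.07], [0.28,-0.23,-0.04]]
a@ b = [[0.15, -0.1, -0.1], [0.09, -0.17, 0.38]]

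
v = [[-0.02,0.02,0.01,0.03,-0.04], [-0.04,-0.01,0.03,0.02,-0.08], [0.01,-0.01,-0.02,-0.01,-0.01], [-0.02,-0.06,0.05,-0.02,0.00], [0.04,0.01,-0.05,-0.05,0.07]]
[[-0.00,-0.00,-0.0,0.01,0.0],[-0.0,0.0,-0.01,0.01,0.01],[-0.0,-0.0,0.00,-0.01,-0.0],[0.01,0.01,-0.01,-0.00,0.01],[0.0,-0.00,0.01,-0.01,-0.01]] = v@[[0.07,-0.08,-0.05,-0.17,0.16], [-0.07,-0.14,0.05,0.14,0.08], [0.07,-0.03,-0.12,0.08,0.31], [0.00,0.07,0.02,0.11,-0.05], [0.05,0.05,0.1,0.06,-0.05]]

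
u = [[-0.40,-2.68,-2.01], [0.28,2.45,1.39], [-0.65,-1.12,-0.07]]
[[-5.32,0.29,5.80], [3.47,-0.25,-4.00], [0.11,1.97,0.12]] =u@ [[0.09, -2.97, 0.11],[-0.34, -0.07, 0.01],[3.08, 0.54, -2.92]]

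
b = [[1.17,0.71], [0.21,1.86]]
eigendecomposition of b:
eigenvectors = [[-0.97, -0.64], [0.24, -0.77]]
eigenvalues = [1.0, 2.03]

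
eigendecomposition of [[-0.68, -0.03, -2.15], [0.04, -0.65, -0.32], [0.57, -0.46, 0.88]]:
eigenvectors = [[-0.89+0.00j, (-0.89-0j), -0.68+0.00j], [(-0.16+0.03j), (-0.16-0.03j), -0.73+0.00j], [(0.32+0.27j), (0.32-0.27j), 0.04+0.00j]]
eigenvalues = [(0.07+0.66j), (0.07-0.66j), (-0.6+0j)]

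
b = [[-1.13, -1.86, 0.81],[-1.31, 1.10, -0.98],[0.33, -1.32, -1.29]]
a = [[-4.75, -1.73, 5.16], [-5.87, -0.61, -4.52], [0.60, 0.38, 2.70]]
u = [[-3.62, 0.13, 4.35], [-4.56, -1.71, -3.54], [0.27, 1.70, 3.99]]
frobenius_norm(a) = 10.73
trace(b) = -1.32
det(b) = 7.92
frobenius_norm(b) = 3.58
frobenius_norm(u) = 9.34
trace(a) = -2.66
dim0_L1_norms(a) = [11.22, 2.72, 12.38]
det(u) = -26.56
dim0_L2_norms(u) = [5.83, 2.41, 6.88]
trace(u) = -1.34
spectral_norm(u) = 7.22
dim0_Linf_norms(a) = [5.87, 1.73, 5.16]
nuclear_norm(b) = 6.08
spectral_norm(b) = 2.58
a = u + b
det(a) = -32.68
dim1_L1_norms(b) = [3.8, 3.39, 2.94]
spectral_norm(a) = 7.81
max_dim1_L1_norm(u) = 9.81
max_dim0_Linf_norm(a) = 5.87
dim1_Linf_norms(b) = [1.86, 1.31, 1.32]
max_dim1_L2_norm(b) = 2.32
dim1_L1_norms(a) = [11.64, 11.0, 3.68]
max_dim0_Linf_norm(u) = 4.56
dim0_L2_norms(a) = [7.57, 1.87, 7.37]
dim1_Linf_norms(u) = [4.35, 4.56, 3.99]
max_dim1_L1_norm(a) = 11.64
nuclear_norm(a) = 15.72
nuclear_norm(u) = 13.73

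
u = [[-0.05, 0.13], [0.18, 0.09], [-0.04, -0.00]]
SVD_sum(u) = [[0.02, 0.01], [0.17, 0.1], [-0.03, -0.02]] + [[-0.07, 0.12],[0.01, -0.01],[-0.01, 0.02]]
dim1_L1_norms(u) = [0.18, 0.27, 0.04]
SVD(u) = [[0.1, -0.99], [0.98, 0.08], [-0.17, -0.14]] @ diag([0.20500290664531468, 0.13954858747752485]) @ [[0.87, 0.50], [0.50, -0.87]]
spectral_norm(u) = 0.21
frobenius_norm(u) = 0.25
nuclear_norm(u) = 0.34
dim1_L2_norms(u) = [0.14, 0.2, 0.04]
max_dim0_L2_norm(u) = 0.19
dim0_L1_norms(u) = [0.27, 0.22]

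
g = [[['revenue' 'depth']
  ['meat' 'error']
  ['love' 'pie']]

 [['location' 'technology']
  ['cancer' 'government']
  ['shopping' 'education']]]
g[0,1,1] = 'error'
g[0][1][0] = 'meat'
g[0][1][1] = 'error'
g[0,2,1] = 'pie'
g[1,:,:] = [['location', 'technology'], ['cancer', 'government'], ['shopping', 'education']]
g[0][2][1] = 'pie'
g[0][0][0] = 'revenue'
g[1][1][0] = 'cancer'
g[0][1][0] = 'meat'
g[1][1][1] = 'government'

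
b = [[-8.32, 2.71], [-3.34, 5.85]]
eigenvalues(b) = [-7.65, 5.18]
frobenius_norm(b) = 11.04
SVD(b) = [[-0.82, -0.58],  [-0.58, 0.82]] @ diag([10.359390939264578, 3.8246070866800097]) @ [[0.84, -0.54], [0.54, 0.84]]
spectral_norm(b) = 10.36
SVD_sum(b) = [[-7.13, 4.57], [-5.03, 3.22]] + [[-1.19,-1.86],[1.69,2.63]]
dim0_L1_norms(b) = [11.66, 8.56]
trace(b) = -2.47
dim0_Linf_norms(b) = [8.32, 5.85]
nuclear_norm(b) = 14.18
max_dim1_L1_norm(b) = 11.03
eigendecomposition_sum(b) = [[-8.05,1.62], [-1.99,0.4]] + [[-0.27, 1.09],[-1.35, 5.45]]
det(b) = -39.62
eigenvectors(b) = [[-0.97, -0.2],[-0.24, -0.98]]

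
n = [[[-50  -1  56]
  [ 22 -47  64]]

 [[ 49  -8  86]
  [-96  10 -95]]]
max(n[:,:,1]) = 10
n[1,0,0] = 49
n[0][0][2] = 56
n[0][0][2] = 56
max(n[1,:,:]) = 86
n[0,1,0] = 22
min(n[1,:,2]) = -95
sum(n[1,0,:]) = 127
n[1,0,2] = 86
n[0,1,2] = 64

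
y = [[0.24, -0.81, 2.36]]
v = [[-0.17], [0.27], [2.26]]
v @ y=[[-0.04,0.14,-0.4],[0.06,-0.22,0.64],[0.54,-1.83,5.33]]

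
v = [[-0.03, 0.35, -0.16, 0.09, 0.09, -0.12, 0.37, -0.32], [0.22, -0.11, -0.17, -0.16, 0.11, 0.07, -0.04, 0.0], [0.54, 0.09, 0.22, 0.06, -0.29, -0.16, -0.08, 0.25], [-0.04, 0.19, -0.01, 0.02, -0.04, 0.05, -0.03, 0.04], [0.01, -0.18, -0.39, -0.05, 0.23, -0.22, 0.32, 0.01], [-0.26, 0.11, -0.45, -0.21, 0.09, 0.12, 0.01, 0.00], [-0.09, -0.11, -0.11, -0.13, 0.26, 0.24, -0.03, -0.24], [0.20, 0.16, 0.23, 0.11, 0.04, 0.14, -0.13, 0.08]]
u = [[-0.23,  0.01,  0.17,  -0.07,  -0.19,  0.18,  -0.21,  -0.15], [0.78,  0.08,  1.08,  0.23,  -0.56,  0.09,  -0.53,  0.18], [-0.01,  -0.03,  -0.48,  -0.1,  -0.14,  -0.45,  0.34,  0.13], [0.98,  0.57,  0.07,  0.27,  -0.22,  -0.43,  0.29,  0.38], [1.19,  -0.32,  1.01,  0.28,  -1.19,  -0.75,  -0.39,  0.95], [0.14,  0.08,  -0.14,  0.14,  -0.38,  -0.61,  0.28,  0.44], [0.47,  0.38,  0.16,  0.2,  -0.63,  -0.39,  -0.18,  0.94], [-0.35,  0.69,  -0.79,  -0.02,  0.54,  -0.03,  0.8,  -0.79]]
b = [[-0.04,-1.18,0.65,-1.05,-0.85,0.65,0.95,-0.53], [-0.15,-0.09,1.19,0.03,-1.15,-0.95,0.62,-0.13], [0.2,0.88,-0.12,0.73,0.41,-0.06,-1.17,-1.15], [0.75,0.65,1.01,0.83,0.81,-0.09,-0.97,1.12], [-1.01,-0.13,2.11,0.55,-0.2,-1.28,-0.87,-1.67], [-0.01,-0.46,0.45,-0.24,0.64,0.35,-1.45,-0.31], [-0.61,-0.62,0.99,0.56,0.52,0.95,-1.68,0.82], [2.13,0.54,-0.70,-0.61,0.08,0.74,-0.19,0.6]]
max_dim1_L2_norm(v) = 0.73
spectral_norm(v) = 1.06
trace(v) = 0.50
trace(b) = -0.35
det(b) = -0.14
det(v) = -0.00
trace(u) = -3.13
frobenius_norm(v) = 1.51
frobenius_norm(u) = 4.04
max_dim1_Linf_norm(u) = 1.19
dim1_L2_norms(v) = [0.65, 0.37, 0.73, 0.21, 0.63, 0.59, 0.48, 0.42]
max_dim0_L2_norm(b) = 3.05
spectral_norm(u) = 3.38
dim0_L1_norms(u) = [4.15, 2.16, 3.9, 1.31, 3.85, 2.93, 3.02, 3.96]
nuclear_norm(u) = 7.49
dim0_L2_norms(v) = [0.68, 0.51, 0.72, 0.34, 0.49, 0.43, 0.52, 0.48]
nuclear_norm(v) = 3.33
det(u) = 0.00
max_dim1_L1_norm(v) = 1.69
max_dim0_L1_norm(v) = 1.74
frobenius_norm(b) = 6.83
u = b @ v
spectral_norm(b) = 4.19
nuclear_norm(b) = 15.64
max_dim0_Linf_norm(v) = 0.54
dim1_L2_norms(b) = [2.29, 2.02, 2.06, 2.36, 3.32, 1.79, 2.59, 2.58]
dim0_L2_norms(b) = [2.56, 1.87, 3.0, 1.84, 1.9, 2.13, 3.05, 2.61]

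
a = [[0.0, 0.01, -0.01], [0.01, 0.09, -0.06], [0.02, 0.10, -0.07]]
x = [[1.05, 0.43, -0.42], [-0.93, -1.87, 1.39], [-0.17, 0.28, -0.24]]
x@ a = [[-0.0, 0.01, -0.01], [0.01, -0.04, 0.02], [-0.00, -0.0, 0.0]]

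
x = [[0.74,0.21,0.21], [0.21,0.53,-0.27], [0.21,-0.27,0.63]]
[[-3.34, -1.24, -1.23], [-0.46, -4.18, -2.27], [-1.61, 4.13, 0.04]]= x @ [[-4.35, -1.93, 0.87], [0.37, -4.42, -6.08], [-0.95, 5.31, -2.84]]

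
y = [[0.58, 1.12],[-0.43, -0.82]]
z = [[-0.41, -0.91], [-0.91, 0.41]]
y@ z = [[-1.26,-0.07], [0.92,0.06]]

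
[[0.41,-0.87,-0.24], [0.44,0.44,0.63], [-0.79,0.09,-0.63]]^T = [[0.41, 0.44, -0.79], [-0.87, 0.44, 0.09], [-0.24, 0.63, -0.63]]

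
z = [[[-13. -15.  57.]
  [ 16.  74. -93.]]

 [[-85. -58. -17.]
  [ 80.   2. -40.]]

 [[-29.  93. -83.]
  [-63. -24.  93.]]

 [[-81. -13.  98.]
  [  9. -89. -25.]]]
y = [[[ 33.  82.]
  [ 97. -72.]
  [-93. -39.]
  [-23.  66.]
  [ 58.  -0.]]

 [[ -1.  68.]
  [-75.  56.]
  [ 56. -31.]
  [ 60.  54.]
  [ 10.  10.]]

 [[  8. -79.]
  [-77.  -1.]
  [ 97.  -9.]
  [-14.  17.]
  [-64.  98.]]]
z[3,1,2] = -25.0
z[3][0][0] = -81.0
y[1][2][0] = 56.0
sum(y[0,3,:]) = 43.0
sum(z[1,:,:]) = -118.0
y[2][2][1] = -9.0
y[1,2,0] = 56.0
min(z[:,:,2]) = -93.0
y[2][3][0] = -14.0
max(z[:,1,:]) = 93.0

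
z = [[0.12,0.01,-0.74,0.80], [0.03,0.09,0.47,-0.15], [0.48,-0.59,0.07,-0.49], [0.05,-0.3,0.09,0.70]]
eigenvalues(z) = [(-0.01+0.82j), (-0.01-0.82j), (0.2+0j), (0.79+0j)]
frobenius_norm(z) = 1.69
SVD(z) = [[0.79, 0.25, 0.29, -0.48], [-0.28, -0.19, -0.44, -0.83], [-0.39, 0.91, 0.07, -0.12], [0.39, 0.26, -0.84, 0.26]] @ diag([1.3419608546755322, 0.8130750761346972, 0.6182914887314069, 0.15609490718589633]) @ [[-0.06,  0.07,  -0.53,  0.85], [0.58,  -0.78,  -0.23,  -0.04], [0.02,  0.28,  -0.8,  -0.52], [-0.81,  -0.56,  -0.15,  -0.10]]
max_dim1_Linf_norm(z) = 0.8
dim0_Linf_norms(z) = [0.48, 0.59, 0.74, 0.8]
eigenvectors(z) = [[(0.04-0.58j), 0.04+0.58j, (0.84+0j), (0.73+0j)], [0.00+0.39j, -0.39j, 0.50+0.00j, -0.06+0.00j], [-0.70+0.00j, -0.70-0.00j, (0.12+0j), (0.07+0j)], [-0.07+0.13j, (-0.07-0.13j), (0.19+0j), 0.68+0.00j]]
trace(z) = 0.98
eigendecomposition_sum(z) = [[(0.01+0.19j),  (0.06-0.24j),  (-0.34+0.01j),  0.03-0.23j], [(-0.02-0.13j),  -0.02+0.16j,  0.23-0.02j,  (-0.01+0.16j)], [(0.23-0.03j),  -0.29-0.04j,  0.04+0.41j,  -0.28-0.02j], [(0.02-0.05j),  -0.04+0.05j,  0.08+0.03j,  -0.03+0.05j]] + [[0.01-0.19j, 0.06+0.24j, -0.34-0.01j, 0.03+0.23j], [(-0.02+0.13j), -0.02-0.16j, (0.23+0.02j), -0.01-0.16j], [(0.23+0.03j), -0.29+0.04j, (0.04-0.41j), (-0.28+0.02j)], [0.02+0.05j, (-0.04-0.05j), (0.08-0.03j), (-0.03-0.05j)]] + [[(0.11-0j),(0.19+0j),(0.02+0j),(-0.1-0j)], [(0.06-0j),(0.11+0j),0.01+0.00j,(-0.06-0j)], [0.02-0.00j,(0.03+0j),0j,(-0.01-0j)], [(0.02-0j),(0.04+0j),0j,(-0.02-0j)]] + [[-0.01+0.00j, -0.29-0.00j, (-0.08-0j), (0.83+0j)], [-0j, (0.03+0j), 0.01+0.00j, -0.07-0.00j], [-0.00+0.00j, (-0.03-0j), (-0.01-0j), (0.09+0j)], [(-0.01+0j), -0.27-0.00j, -0.07-0.00j, 0.78+0.00j]]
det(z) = 0.11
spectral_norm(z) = 1.34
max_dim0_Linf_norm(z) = 0.8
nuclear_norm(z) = 2.93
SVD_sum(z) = [[-0.06, 0.08, -0.56, 0.9], [0.02, -0.03, 0.19, -0.31], [0.03, -0.04, 0.27, -0.44], [-0.03, 0.04, -0.27, 0.44]] + [[0.12,  -0.16,  -0.05,  -0.01], [-0.09,  0.12,  0.04,  0.01], [0.43,  -0.58,  -0.17,  -0.03], [0.13,  -0.17,  -0.05,  -0.01]] + [[0.0,0.05,-0.15,-0.10], [-0.01,-0.08,0.22,0.14], [0.0,0.01,-0.03,-0.02], [-0.01,-0.15,0.42,0.27]] + [[0.06, 0.04, 0.01, 0.01], [0.11, 0.07, 0.02, 0.01], [0.02, 0.01, 0.0, 0.0], [-0.03, -0.02, -0.01, -0.0]]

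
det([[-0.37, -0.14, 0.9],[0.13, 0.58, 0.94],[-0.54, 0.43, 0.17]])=0.519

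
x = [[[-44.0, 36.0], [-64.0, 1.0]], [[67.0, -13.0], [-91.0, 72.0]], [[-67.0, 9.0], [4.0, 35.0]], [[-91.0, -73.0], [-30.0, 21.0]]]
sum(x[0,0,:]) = -8.0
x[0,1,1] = 1.0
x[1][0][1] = -13.0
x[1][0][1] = -13.0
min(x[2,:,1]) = 9.0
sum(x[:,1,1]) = 129.0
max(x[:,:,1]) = 72.0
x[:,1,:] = [[-64.0, 1.0], [-91.0, 72.0], [4.0, 35.0], [-30.0, 21.0]]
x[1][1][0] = -91.0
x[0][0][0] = -44.0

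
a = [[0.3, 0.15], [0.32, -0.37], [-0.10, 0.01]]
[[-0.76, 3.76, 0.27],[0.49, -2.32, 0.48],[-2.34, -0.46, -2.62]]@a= [[0.95, -1.50], [-0.64, 0.94], [-0.59, -0.21]]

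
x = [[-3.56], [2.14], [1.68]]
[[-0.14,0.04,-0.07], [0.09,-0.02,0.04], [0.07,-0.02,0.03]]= x@[[0.04, -0.01, 0.02]]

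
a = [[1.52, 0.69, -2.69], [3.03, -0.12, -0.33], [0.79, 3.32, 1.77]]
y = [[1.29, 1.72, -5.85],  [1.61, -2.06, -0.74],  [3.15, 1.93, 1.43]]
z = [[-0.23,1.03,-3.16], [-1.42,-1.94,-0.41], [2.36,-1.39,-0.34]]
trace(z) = -2.51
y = a + z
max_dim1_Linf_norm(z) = 3.16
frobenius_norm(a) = 5.84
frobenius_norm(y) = 7.87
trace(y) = 0.66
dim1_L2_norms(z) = [3.33, 2.44, 2.76]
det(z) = -22.22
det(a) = -29.85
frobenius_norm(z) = 4.97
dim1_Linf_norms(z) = [3.16, 1.94, 2.36]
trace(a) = 3.17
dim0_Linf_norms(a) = [3.03, 3.32, 2.69]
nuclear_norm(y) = 12.88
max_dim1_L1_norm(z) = 4.42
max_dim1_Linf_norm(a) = 3.32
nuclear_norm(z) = 8.52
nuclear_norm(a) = 9.75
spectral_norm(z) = 3.37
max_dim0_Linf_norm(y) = 5.85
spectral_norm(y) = 6.26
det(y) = -66.07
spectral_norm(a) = 3.89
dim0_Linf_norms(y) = [3.15, 2.06, 5.85]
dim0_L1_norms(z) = [4.01, 4.36, 3.91]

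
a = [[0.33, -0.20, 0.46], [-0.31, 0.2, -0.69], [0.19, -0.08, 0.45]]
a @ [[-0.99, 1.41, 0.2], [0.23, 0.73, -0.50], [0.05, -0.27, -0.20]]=[[-0.35,0.2,0.07],[0.32,-0.10,-0.02],[-0.18,0.09,-0.01]]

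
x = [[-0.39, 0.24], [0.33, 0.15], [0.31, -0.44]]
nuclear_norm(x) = 1.07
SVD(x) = [[-0.64,0.15], [0.23,-0.89], [0.73,0.42]] @ diag([0.7075692600098277, 0.3607571791234996]) @ [[0.78,-0.62], [-0.62,-0.78]]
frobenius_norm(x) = 0.79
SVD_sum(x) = [[-0.36,0.28], [0.13,-0.1], [0.4,-0.32]] + [[-0.03, -0.04], [0.20, 0.25], [-0.09, -0.12]]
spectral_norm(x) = 0.71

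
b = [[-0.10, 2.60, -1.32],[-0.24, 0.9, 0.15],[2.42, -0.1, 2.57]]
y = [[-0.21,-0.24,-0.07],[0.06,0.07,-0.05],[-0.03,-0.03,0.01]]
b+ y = [[-0.31, 2.36, -1.39], [-0.18, 0.97, 0.10], [2.39, -0.13, 2.58]]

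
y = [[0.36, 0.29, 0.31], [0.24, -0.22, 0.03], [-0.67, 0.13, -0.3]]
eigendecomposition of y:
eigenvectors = [[(0.49+0j),(-0.32-0.13j),(-0.32+0.13j)],[0.34+0.00j,(-0.36+0.09j),(-0.36-0.09j)],[-0.80+0.00j,(0.86+0j),0.86-0.00j]]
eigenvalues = [(0.06+0j), (-0.11+0.12j), (-0.11-0.12j)]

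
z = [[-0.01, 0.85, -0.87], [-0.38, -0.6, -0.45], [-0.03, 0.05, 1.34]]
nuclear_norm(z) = 3.00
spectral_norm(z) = 1.69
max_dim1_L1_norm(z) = 1.73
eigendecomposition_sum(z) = [[-0.02+0.33j,(0.43+0.27j),(0.03+0.26j)],[(-0.19-0.12j),-0.30+0.17j,-0.16-0.07j],[0.00+0.01j,0.02+0.00j,0.01j]] + [[(-0.02-0.33j), (0.43-0.27j), 0.03-0.26j], [-0.19+0.12j, (-0.3-0.17j), (-0.16+0.07j)], [0.00-0.01j, 0.02-0.00j, -0.01j]] + [[0.02-0.00j, -0.01+0.00j, -0.93+0.00j], [-0j, -0.00+0.00j, (-0.13+0j)], [-0.03+0.00j, (0.02-0j), (1.33-0j)]]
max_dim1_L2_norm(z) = 1.34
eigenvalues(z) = [(-0.31+0.51j), (-0.31-0.51j), (1.36+0j)]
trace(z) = 0.73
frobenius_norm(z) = 2.00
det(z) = 0.48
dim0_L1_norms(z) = [0.42, 1.5, 2.66]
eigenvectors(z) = [[(0.83+0j), 0.83-0.00j, -0.57+0.00j], [-0.27+0.49j, (-0.27-0.49j), (-0.08+0j)], [(0.03-0.01j), (0.03+0.01j), 0.82+0.00j]]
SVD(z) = [[-0.61, -0.61, -0.51], [-0.19, 0.73, -0.65], [0.77, -0.30, -0.57]] @ diag([1.6881376433075248, 1.028486651167479, 0.27893817526186876]) @ [[0.03, -0.22, 0.98], [-0.26, -0.94, -0.20], [0.97, -0.24, -0.09]]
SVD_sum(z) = [[-0.03, 0.23, -1.01],  [-0.01, 0.07, -0.31],  [0.04, -0.28, 1.26]] + [[0.16, 0.59, 0.13], [-0.19, -0.71, -0.15], [0.08, 0.29, 0.06]] + [[-0.14, 0.03, 0.01], [-0.18, 0.04, 0.02], [-0.15, 0.04, 0.01]]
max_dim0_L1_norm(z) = 2.66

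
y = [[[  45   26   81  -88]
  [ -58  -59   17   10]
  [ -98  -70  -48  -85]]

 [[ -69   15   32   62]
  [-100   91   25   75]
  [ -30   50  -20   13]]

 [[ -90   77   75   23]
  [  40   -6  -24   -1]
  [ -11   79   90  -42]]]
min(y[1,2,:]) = -30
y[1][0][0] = -69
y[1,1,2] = 25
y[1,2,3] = 13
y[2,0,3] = 23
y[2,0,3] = 23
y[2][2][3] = -42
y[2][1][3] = -1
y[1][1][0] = -100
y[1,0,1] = 15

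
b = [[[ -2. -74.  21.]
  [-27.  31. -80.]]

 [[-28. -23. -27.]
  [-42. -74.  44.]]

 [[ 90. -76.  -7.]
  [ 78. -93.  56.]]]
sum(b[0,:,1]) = -43.0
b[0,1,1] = 31.0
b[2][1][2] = 56.0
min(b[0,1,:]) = -80.0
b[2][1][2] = 56.0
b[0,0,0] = -2.0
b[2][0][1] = -76.0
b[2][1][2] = 56.0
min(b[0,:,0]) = -27.0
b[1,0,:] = [-28.0, -23.0, -27.0]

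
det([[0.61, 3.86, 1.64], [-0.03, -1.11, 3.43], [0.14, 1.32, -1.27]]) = -0.006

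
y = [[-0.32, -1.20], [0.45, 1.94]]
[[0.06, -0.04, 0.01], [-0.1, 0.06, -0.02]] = y@[[0.00, -0.0, 0.00], [-0.05, 0.03, -0.01]]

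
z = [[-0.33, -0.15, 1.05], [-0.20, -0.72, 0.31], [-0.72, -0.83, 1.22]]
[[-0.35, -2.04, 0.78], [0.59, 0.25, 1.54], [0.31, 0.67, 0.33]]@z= [[-0.04, 0.87, -0.05], [-1.35, -1.55, 2.58], [-0.47, -0.80, 0.94]]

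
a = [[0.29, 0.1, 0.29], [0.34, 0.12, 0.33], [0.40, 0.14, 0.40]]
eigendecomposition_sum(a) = [[(0.29+0j), (0.1+0j), (0.29-0j)], [0.34+0.00j, (0.12+0j), 0.33-0.00j], [(0.4+0j), 0.14+0.00j, 0.40-0.00j]] + [[(-0+0j), (-0+0j), 0.00-0.00j], [0.00-0.00j, 0j, (-0+0j)], [-0.00-0.00j, 0.00-0.00j, 0.00+0.00j]] + [[(-0-0j),(-0-0j),0j],[0j,0.00-0.00j,-0.00-0.00j],[-0.00+0.00j,0.00+0.00j,-0j]]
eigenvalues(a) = [(0.81+0j), 0j, -0j]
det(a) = 0.00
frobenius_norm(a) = 0.87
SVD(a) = [[-0.49, 0.39, -0.78], [-0.56, -0.82, -0.06], [-0.67, 0.41, 0.62]] @ diag([0.8698604295667216, 0.006456926556190074, 0.0010682572004436905]) @ [[-0.69, -0.24, -0.68], [-0.56, -0.42, 0.71], [-0.46, 0.88, 0.15]]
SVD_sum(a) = [[0.29, 0.10, 0.29], [0.34, 0.12, 0.33], [0.40, 0.14, 0.4]] + [[-0.00,-0.0,0.00],[0.00,0.00,-0.00],[-0.00,-0.0,0.00]] + [[0.00, -0.00, -0.00], [0.00, -0.00, -0.00], [-0.0, 0.00, 0.0]]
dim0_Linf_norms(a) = [0.4, 0.14, 0.4]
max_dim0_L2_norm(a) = 0.6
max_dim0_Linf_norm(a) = 0.4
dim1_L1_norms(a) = [0.68, 0.79, 0.94]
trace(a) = 0.81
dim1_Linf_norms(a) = [0.29, 0.34, 0.4]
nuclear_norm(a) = 0.88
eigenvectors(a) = [[-0.48+0.00j,-0.30+0.23j,-0.30-0.23j], [(-0.56+0j),0.90+0.00j,(0.9-0j)], [-0.67+0.00j,(-0.01-0.23j),(-0.01+0.23j)]]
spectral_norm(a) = 0.87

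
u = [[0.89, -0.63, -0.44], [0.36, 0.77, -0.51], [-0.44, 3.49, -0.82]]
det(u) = -0.007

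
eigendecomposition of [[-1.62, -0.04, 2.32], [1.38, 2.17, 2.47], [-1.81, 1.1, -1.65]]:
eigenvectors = [[(-0.69+0j), -0.69-0.00j, 0.10+0.00j],[-0.01+0.36j, (-0.01-0.36j), 0.97+0.00j],[(0.1-0.61j), (0.1+0.61j), (0.2+0j)]]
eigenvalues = [(-1.96+2.08j), (-1.96-2.08j), (2.82+0j)]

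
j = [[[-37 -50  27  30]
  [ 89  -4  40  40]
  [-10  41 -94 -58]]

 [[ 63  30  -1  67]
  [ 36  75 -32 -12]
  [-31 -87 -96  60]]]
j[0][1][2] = 40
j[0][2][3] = -58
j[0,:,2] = [27, 40, -94]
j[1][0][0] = 63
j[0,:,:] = [[-37, -50, 27, 30], [89, -4, 40, 40], [-10, 41, -94, -58]]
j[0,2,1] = 41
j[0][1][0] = 89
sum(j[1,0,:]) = 159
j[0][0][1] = -50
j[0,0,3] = 30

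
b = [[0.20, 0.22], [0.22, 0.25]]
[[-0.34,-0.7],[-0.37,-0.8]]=b @ [[-2.11, -0.53], [0.36, -2.72]]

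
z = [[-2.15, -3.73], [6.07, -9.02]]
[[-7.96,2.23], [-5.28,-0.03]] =z@ [[1.24, -0.48], [1.42, -0.32]]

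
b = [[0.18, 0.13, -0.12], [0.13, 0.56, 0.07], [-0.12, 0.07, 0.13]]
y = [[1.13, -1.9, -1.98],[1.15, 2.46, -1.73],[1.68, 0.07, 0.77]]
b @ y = [[0.15, -0.03, -0.67], [0.91, 1.14, -1.17], [0.16, 0.41, 0.22]]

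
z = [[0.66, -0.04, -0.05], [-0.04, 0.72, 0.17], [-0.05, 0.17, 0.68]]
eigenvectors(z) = [[0.27, -0.96, 0.09], [-0.71, -0.26, -0.65], [-0.65, -0.11, 0.76]]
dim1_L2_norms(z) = [0.66, 0.74, 0.7]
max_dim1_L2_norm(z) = 0.74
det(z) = 0.30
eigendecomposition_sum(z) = [[0.06, -0.17, -0.15], [-0.17, 0.45, 0.41], [-0.15, 0.41, 0.37]] + [[0.59, 0.16, 0.07], [0.16, 0.04, 0.02], [0.07, 0.02, 0.01]] + [[0.0, -0.03, 0.04], [-0.03, 0.22, -0.26], [0.04, -0.26, 0.3]]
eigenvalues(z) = [0.89, 0.64, 0.53]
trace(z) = 2.06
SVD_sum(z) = [[0.06, -0.17, -0.15], [-0.17, 0.45, 0.41], [-0.15, 0.41, 0.37]] + [[0.59, 0.16, 0.07],  [0.16, 0.04, 0.02],  [0.07, 0.02, 0.01]] + [[0.0,-0.03,0.04], [-0.03,0.22,-0.26], [0.04,-0.26,0.3]]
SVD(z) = [[-0.27, -0.96, 0.09],[0.71, -0.26, -0.65],[0.65, -0.11, 0.76]] @ diag([0.8886220237199076, 0.6435150951459386, 0.5278628811341542]) @ [[-0.27, 0.71, 0.65], [-0.96, -0.26, -0.11], [0.09, -0.65, 0.76]]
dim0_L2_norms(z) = [0.66, 0.74, 0.7]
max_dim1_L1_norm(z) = 0.93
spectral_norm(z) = 0.89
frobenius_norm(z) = 1.22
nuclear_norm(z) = 2.06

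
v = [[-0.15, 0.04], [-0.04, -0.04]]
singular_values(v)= [0.16, 0.05]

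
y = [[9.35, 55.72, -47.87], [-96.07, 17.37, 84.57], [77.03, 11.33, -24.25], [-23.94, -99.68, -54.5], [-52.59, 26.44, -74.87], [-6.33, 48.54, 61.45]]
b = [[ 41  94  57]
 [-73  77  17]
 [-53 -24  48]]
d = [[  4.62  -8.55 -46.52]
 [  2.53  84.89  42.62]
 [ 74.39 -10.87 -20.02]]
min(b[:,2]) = 17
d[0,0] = 4.62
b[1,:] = [-73, 77, 17]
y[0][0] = 9.35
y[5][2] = 61.45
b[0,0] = 41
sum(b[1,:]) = 21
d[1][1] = 84.89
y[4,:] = [-52.59, 26.44, -74.87]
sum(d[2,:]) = 43.5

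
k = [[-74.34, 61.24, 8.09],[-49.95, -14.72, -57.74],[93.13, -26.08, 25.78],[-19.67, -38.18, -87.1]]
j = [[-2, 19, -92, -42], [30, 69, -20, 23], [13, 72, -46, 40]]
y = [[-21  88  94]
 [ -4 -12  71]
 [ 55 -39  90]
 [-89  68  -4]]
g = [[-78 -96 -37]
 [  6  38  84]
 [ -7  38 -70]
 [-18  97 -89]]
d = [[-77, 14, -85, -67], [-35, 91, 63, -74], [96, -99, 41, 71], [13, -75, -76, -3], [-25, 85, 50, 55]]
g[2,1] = 38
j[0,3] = -42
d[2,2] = 41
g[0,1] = -96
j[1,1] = 69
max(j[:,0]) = 30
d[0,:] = [-77, 14, -85, -67]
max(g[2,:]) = 38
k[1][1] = -14.72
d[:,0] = [-77, -35, 96, 13, -25]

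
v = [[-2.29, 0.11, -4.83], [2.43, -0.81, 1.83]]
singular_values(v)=[6.04, 1.42]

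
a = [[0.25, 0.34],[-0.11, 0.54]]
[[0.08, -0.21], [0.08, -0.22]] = a @ [[0.09, -0.23], [0.17, -0.45]]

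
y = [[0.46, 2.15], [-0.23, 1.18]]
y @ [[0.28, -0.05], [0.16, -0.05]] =[[0.47, -0.13], [0.12, -0.05]]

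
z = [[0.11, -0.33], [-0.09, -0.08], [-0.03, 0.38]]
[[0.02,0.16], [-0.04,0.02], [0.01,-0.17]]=z@[[0.35, 0.12], [0.05, -0.43]]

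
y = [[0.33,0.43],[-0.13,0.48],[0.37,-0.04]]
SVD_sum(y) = [[0.18, 0.49], [0.14, 0.38], [0.03, 0.08]] + [[0.15, -0.06], [-0.27, 0.10], [0.34, -0.12]]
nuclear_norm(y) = 1.15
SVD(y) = [[-0.78,0.33], [-0.61,-0.59], [-0.13,0.74]] @ diag([0.6636643617046043, 0.48902925781922313]) @ [[-0.34, -0.94], [0.94, -0.34]]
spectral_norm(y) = 0.66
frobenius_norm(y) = 0.82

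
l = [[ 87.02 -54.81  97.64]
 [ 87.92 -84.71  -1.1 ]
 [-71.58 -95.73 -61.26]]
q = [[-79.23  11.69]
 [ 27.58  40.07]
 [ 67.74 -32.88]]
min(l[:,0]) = -71.58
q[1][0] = 27.58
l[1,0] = 87.92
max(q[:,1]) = 40.07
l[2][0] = -71.58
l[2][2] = -61.26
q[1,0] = 27.58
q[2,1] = -32.88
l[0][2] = 97.64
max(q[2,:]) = 67.74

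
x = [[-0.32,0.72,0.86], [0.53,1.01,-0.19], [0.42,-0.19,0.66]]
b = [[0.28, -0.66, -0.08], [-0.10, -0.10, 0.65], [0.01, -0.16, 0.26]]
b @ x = [[-0.47, -0.45, 0.31], [0.25, -0.3, 0.36], [0.02, -0.20, 0.21]]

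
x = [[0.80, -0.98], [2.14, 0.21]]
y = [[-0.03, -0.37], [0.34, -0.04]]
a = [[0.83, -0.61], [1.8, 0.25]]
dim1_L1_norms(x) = [1.78, 2.35]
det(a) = 1.31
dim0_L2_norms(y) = [0.34, 0.37]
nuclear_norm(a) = 2.64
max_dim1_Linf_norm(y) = 0.37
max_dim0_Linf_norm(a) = 1.8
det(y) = 0.13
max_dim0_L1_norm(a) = 2.63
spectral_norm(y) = 0.37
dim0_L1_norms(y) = [0.37, 0.41]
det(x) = 2.27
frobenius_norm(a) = 2.09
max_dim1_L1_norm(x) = 2.35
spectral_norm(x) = 2.29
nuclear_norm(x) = 3.28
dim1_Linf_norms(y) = [0.37, 0.34]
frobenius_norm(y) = 0.50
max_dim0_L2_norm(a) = 1.98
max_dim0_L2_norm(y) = 0.37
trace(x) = 1.01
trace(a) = 1.08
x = y + a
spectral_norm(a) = 1.98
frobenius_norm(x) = 2.49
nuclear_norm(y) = 0.71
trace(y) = -0.07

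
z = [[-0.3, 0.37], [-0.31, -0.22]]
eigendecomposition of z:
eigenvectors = [[0.74+0.00j, (0.74-0j)], [0.08+0.67j, 0.08-0.67j]]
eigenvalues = [(-0.26+0.34j), (-0.26-0.34j)]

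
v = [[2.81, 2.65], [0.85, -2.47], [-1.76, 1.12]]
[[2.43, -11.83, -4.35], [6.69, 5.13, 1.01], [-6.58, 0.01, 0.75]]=v @ [[2.58,-1.7,-0.88], [-1.82,-2.66,-0.71]]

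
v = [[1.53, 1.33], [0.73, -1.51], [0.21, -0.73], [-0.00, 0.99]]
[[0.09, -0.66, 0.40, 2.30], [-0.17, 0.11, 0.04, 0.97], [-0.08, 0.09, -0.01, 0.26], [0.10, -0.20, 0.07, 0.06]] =v @ [[-0.03, -0.26, 0.20, 1.45], [0.1, -0.2, 0.07, 0.06]]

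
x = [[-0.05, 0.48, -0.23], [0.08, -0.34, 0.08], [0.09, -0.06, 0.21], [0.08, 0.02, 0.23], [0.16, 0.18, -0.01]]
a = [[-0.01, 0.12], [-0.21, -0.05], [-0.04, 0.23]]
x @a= [[-0.09, -0.08], [0.07, 0.05], [0.0, 0.06], [-0.01, 0.06], [-0.04, 0.01]]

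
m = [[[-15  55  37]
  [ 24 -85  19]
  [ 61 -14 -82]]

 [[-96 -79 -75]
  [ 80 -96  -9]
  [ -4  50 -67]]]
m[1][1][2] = -9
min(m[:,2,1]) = -14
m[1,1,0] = 80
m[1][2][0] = -4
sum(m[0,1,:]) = -42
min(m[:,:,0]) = -96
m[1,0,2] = -75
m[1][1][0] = 80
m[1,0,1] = -79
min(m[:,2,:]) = -82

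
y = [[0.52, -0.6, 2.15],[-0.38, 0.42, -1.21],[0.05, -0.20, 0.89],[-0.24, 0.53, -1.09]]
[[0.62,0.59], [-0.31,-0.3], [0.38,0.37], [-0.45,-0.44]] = y@[[-0.91, -0.88], [-0.53, -0.50], [0.36, 0.35]]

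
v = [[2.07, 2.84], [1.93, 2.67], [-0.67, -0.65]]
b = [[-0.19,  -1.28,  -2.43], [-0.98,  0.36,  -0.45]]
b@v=[[-1.24, -2.38], [-1.03, -1.53]]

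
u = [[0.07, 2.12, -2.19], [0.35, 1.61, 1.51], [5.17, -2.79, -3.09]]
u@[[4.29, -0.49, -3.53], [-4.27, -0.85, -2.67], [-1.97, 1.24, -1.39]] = [[-4.44, -4.55, -2.86],[-8.35, 0.33, -7.63],[40.18, -3.99, -6.51]]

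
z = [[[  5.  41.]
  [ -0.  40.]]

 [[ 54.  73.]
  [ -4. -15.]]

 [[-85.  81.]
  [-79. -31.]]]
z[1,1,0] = -4.0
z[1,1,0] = -4.0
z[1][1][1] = -15.0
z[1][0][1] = 73.0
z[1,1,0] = -4.0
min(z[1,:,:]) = -15.0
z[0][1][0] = -0.0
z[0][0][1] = 41.0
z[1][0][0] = 54.0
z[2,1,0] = -79.0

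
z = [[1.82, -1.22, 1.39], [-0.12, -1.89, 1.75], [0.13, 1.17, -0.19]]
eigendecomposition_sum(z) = [[-0.04, -0.84, 0.59], [-0.09, -2.05, 1.44], [0.04, 0.97, -0.68]] + [[1.85, -0.29, 0.98], [-0.01, 0.00, -0.0], [0.11, -0.02, 0.06]] + [[0.01, -0.09, -0.18], [-0.02, 0.16, 0.31], [-0.03, 0.22, 0.43]]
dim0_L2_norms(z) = [1.83, 2.54, 2.24]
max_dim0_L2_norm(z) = 2.54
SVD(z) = [[-0.67, 0.73, -0.11], [-0.69, -0.57, 0.44], [0.26, 0.37, 0.89]] @ diag([3.4607943146023894, 1.5773938610342555, 0.5818344431083663]) @ [[-0.32, 0.7, -0.63], [0.92, 0.39, -0.03], [-0.23, 0.59, 0.77]]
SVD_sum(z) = [[0.74,-1.63,1.47], [0.77,-1.69,1.53], [-0.29,0.64,-0.57]] + [[1.07, 0.45, -0.04], [-0.83, -0.35, 0.03], [0.53, 0.23, -0.02]] + [[0.01, -0.04, -0.05], [-0.06, 0.15, 0.2], [-0.12, 0.31, 0.40]]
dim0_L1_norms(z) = [2.07, 4.28, 3.33]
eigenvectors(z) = [[0.35, 1.0, -0.32],[0.85, -0.0, 0.55],[-0.40, 0.06, 0.77]]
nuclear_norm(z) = 5.62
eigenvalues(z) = [-2.77, 1.91, 0.6]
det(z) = -3.18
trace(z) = -0.26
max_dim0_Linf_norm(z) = 1.89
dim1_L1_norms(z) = [4.43, 3.76, 1.49]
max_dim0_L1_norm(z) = 4.28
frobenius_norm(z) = 3.85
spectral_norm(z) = 3.46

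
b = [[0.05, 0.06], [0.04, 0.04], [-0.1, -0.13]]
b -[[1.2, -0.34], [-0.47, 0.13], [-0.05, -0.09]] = [[-1.15, 0.40], [0.51, -0.09], [-0.05, -0.04]]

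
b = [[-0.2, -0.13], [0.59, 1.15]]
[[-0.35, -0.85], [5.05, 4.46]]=b @ [[-1.69, 2.6], [5.26, 2.54]]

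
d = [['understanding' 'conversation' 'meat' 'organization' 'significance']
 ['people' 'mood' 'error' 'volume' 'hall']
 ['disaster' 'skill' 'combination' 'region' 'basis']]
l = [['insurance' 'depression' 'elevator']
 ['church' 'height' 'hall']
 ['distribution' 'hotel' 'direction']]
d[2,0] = 'disaster'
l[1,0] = 'church'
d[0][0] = 'understanding'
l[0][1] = 'depression'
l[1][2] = 'hall'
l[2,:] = ['distribution', 'hotel', 'direction']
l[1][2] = 'hall'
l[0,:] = ['insurance', 'depression', 'elevator']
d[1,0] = 'people'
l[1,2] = 'hall'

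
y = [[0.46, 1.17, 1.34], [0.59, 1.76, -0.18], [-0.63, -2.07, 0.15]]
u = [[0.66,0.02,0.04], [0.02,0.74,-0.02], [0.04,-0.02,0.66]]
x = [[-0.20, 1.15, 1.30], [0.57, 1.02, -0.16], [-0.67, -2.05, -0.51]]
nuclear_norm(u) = 2.06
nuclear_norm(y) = 4.49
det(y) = -0.17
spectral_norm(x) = 2.82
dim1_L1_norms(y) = [2.97, 2.53, 2.85]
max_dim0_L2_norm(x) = 2.56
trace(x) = 0.31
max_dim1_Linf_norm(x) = 2.05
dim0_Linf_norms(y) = [0.63, 2.07, 1.34]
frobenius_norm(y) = 3.40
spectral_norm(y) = 3.14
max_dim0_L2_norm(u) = 0.74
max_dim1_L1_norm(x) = 3.23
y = x + u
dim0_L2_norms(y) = [0.98, 2.96, 1.36]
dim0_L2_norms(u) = [0.66, 0.74, 0.66]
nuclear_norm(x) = 4.01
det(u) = 0.32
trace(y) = 2.37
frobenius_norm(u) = 1.19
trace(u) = 2.06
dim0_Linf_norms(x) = [0.67, 2.05, 1.3]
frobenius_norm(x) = 3.06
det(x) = -0.00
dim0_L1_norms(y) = [1.68, 5.0, 1.67]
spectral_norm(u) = 0.75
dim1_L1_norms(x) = [2.65, 1.75, 3.23]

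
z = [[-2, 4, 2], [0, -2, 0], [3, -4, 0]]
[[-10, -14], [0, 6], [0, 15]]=z @ [[0, 1], [0, -3], [-5, 0]]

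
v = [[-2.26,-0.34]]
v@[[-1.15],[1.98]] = [[1.93]]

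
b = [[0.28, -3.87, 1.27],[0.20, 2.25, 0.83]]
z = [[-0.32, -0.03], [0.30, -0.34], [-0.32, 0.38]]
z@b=[[-0.10, 1.17, -0.43], [0.02, -1.93, 0.10], [-0.01, 2.09, -0.09]]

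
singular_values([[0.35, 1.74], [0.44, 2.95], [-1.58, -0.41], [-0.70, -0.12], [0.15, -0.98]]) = [3.67, 1.65]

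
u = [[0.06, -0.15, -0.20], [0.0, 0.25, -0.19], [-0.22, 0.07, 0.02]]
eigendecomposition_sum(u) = [[-0.09+0.00j, -0.01+0.00j, (-0.1+0j)],  [(-0.04+0j), (-0.01+0j), (-0.04+0j)],  [(-0.08+0j), -0.01+0.00j, (-0.09+0j)]] + [[(0.07+0.03j), -0.07+0.10j, (-0.05-0.07j)], [0.02-0.09j, (0.13+0.06j), -0.07+0.07j], [(-0.07-0.01j), (0.04-0.1j), (0.06+0.05j)]] + [[(0.07-0.03j),  (-0.07-0.1j),  -0.05+0.07j], [(0.02+0.09j),  0.13-0.06j,  (-0.07-0.07j)], [(-0.07+0.01j),  (0.04+0.1j),  (0.06-0.05j)]]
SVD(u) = [[-0.27,  -0.75,  0.60], [0.88,  -0.44,  -0.16], [0.38,  0.49,  0.78]] @ diag([0.32311966272345183, 0.2902883895825488, 0.1724132664125738]) @ [[-0.31, 0.89, -0.33], [-0.53, 0.13, 0.84], [-0.79, -0.44, -0.43]]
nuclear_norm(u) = 0.79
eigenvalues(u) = [(-0.19+0j), (0.26+0.14j), (0.26-0.14j)]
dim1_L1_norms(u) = [0.41, 0.44, 0.31]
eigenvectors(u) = [[-0.70+0.00j, 0.08-0.55j, (0.08+0.55j)], [-0.28+0.00j, (-0.66+0j), -0.66-0.00j], [-0.65+0.00j, (0.03+0.5j), (0.03-0.5j)]]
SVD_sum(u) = [[0.03, -0.08, 0.03], [-0.09, 0.25, -0.09], [-0.04, 0.11, -0.04]] + [[0.12,-0.03,-0.18], [0.07,-0.02,-0.11], [-0.07,0.02,0.12]] + [[-0.08, -0.05, -0.04], [0.02, 0.01, 0.01], [-0.11, -0.06, -0.06]]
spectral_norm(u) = 0.32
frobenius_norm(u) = 0.47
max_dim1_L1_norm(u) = 0.44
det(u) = -0.02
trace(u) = 0.33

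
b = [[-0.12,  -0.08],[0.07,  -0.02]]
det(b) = 0.01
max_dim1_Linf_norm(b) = 0.12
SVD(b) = [[-0.94, 0.35],[0.35, 0.94]] @ diag([0.15284080074902043, 0.0523420445378115]) @ [[0.90, 0.44], [0.44, -0.9]]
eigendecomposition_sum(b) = [[(-0.06-0j), -0.04-0.05j], [(0.04+0.04j), -0.01+0.06j]] + [[-0.06+0.00j,(-0.04+0.05j)], [(0.03-0.04j),(-0.01-0.06j)]]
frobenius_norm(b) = 0.16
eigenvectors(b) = [[(0.73+0j), (0.73-0j)],[(-0.46-0.51j), (-0.46+0.51j)]]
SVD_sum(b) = [[-0.13, -0.06], [0.05, 0.02]] + [[0.01, -0.02],[0.02, -0.04]]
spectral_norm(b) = 0.15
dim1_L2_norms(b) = [0.14, 0.07]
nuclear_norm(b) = 0.21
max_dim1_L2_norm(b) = 0.14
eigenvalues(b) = [(-0.07+0.06j), (-0.07-0.06j)]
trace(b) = -0.14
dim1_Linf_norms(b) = [0.12, 0.07]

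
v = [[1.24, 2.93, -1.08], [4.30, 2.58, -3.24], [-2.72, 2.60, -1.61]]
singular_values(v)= [6.65, 4.27, 1.12]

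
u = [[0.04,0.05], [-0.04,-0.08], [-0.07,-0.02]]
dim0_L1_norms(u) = [0.15, 0.15]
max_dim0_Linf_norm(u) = 0.08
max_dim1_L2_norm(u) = 0.09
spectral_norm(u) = 0.12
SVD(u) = [[-0.52, 0.09], [0.7, -0.54], [0.5, 0.84]] @ diag([0.1238031365124178, 0.045527830935457966]) @ [[-0.67,-0.74], [-0.74,0.67]]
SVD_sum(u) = [[0.04, 0.05], [-0.06, -0.06], [-0.04, -0.05]] + [[-0.00, 0.0], [0.02, -0.02], [-0.03, 0.03]]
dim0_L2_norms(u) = [0.09, 0.1]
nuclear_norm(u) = 0.17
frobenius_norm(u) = 0.13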